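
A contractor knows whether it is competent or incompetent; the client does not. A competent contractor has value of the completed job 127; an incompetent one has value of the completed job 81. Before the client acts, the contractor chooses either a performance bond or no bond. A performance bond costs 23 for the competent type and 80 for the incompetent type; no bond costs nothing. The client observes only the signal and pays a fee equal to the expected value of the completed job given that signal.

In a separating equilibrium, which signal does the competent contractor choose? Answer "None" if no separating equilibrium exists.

Try competent → bond, incompetent → no bond:
  If types separate, bond earns payment 127 and no bond earns 81.
  Competent: bond gives 127 − 23 = 104; no bond gives 81 − 0 = 81. No deviation. ✓
  Incompetent: no bond gives 81 − 0 = 81; bond gives 127 − 80 = 47. No deviation. ✓
Both hold — the competent type sends bond.

bond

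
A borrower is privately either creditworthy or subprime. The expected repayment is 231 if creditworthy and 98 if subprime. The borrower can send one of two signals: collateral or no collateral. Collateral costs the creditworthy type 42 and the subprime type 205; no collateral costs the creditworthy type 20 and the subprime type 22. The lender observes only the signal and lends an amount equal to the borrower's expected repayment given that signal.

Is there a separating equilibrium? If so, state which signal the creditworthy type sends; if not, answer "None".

Try creditworthy → collateral, subprime → no collateral:
  If types separate, collateral earns payment 231 and no collateral earns 98.
  Creditworthy: collateral gives 231 − 42 = 189; no collateral gives 98 − 20 = 78. No deviation. ✓
  Subprime: no collateral gives 98 − 22 = 76; collateral gives 231 − 205 = 26. No deviation. ✓
Both hold — the creditworthy type sends collateral.

collateral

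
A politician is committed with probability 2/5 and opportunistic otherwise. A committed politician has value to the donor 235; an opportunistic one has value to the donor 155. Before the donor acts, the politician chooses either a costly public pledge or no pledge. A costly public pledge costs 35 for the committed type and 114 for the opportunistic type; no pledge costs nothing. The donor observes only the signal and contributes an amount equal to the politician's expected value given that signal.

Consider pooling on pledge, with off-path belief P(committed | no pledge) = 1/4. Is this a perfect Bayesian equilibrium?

On the equilibrium path (pledge) the donor holds the prior 2/5 and pays 2/5·235 + 3/5·155 = 187. Off-path (no pledge) belief 1/4 gives 1/4·235 + 3/4·155 = 175.
Committed: pledge gives 187 − 35 = 152; no pledge gives 175 − 0 = 175. Deviates. ✗
Opportunistic: pledge gives 187 − 114 = 73; no pledge gives 175 − 0 = 175. Deviates. ✗

No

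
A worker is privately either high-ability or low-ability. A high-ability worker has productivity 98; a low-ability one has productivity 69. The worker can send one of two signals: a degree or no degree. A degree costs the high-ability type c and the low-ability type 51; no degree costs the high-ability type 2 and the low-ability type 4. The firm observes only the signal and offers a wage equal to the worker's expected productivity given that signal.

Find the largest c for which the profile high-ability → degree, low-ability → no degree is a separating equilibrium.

Under separation: degree → high-ability (pays 98); no degree → low-ability (pays 69).
Low-ability: 69 − 4 = 65 ≥ 98 − 51 = 47. Holds regardless of c. ✓
High-ability: 98 − c ≥ 69 − 2, so c ≤ 98 − 67 = 31.

31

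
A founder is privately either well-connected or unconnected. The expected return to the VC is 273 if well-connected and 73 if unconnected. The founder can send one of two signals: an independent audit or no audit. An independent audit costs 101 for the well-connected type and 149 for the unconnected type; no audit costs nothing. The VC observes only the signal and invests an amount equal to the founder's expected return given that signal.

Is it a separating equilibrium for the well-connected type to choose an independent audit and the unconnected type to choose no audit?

No

Under separation the VC infers type exactly: audit → well-connected (pays 273), no audit → unconnected (pays 73).
Well-connected: audit gives 273 − 101 = 172; no audit gives 73 − 0 = 73. No deviation. ✓
Unconnected: no audit gives 73 − 0 = 73; audit gives 273 − 149 = 124. Would deviate. ✗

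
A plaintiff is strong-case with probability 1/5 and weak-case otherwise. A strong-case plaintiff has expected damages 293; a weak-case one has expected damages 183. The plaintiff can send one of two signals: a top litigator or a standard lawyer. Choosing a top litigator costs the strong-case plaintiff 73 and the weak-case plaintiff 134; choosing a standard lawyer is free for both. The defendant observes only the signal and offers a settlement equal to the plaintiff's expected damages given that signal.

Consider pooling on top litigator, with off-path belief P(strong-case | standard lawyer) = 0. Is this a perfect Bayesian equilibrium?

At the pooled signal (top litigator) the defendant holds the prior 1/5 and pays 1/5·293 + 4/5·183 = 205. Off-path (standard lawyer) belief 0 gives 0·293 + 1·183 = 183.
Strong-case: top litigator gives 205 − 73 = 132; standard lawyer gives 183 − 0 = 183. Deviates. ✗
Weak-case: top litigator gives 205 − 134 = 71; standard lawyer gives 183 − 0 = 183. Deviates. ✗

No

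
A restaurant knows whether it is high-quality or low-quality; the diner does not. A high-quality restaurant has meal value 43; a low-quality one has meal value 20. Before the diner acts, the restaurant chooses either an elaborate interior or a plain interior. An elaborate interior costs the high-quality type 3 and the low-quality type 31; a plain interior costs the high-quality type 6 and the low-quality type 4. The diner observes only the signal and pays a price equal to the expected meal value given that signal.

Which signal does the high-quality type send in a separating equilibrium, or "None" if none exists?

Try high-quality → elaborate interior, low-quality → plain interior:
  Under separation the diner infers type exactly: elaborate interior → high-quality (pays 43), plain interior → low-quality (pays 20).
  High-quality: elaborate interior gives 43 − 3 = 40; plain interior gives 20 − 6 = 14. No deviation. ✓
  Low-quality: plain interior gives 20 − 4 = 16; elaborate interior gives 43 − 31 = 12. No deviation. ✓
Both hold — the high-quality type sends elaborate interior.

elaborate interior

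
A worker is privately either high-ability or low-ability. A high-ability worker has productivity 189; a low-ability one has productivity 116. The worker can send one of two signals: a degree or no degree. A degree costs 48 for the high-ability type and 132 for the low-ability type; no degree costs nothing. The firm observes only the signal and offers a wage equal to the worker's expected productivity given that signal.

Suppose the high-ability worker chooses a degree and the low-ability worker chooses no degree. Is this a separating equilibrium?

Yes

Under separation the firm infers type exactly: degree → high-ability (pays 189), no degree → low-ability (pays 116).
High-ability: degree gives 189 − 48 = 141; no degree gives 116 − 0 = 116. No deviation. ✓
Low-ability: no degree gives 116 − 0 = 116; degree gives 189 − 132 = 57. No deviation. ✓
Both incentive constraints hold.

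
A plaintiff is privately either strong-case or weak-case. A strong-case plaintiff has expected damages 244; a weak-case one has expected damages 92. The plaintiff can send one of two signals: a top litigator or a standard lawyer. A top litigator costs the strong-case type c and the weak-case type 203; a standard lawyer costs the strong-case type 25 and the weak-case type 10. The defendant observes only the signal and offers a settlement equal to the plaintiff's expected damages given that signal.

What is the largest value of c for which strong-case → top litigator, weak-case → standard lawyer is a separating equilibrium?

177

Under separation: top litigator → strong-case (pays 244); standard lawyer → weak-case (pays 92).
Weak-case: 92 − 10 = 82 ≥ 244 − 203 = 41. Holds regardless of c. ✓
Strong-case: 244 − c ≥ 92 − 25, so c ≤ 244 − 67 = 177.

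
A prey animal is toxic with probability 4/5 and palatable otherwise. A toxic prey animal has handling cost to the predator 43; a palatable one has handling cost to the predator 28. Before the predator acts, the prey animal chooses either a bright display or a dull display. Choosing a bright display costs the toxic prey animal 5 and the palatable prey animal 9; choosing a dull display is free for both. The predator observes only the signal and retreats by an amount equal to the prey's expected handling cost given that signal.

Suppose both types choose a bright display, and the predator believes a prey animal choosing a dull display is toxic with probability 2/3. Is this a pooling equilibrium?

On the equilibrium path (bright display) the predator holds the prior 4/5 and pays 4/5·43 + 1/5·28 = 40. Off-path (dull display) belief 2/3 gives 2/3·43 + 1/3·28 = 38.
Toxic: bright display gives 40 − 5 = 35; dull display gives 38 − 0 = 38. Deviates. ✗
Palatable: bright display gives 40 − 9 = 31; dull display gives 38 − 0 = 38. Deviates. ✗

No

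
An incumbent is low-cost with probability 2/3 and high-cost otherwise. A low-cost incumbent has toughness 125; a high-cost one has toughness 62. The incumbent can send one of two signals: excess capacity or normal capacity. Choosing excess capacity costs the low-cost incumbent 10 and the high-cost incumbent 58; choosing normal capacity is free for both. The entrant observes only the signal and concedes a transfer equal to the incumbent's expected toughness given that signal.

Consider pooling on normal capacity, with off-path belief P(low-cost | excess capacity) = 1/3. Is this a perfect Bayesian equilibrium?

Yes

At the pooled signal (normal capacity) the entrant holds the prior 2/3 and pays 2/3·125 + 1/3·62 = 104. Off-path (excess capacity) belief 1/3 gives 1/3·125 + 2/3·62 = 83.
Low-cost: normal capacity gives 104 − 0 = 104; excess capacity gives 83 − 10 = 73. Stays. ✓
High-cost: normal capacity gives 104 − 0 = 104; excess capacity gives 83 − 58 = 25. Stays. ✓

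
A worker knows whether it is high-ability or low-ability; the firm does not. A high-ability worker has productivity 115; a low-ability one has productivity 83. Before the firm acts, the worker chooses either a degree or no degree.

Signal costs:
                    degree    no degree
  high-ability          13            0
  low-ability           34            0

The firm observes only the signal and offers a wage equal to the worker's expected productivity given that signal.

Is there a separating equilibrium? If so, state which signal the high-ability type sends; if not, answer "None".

Try high-ability → degree, low-ability → no degree:
  If types separate, degree earns payment 115 and no degree earns 83.
  High-ability: degree gives 115 − 13 = 102; no degree gives 83 − 0 = 83. No deviation. ✓
  Low-ability: no degree gives 83 − 0 = 83; degree gives 115 − 34 = 81. No deviation. ✓
Both hold — the high-ability type sends degree.

degree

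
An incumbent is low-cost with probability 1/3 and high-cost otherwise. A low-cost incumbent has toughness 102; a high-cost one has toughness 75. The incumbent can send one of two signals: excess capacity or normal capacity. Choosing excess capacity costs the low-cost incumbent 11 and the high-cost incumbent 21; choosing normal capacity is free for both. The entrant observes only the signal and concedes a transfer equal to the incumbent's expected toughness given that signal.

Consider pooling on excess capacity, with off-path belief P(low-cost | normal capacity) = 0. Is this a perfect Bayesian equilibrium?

At the pooled signal (excess capacity) the entrant holds the prior 1/3 and pays 1/3·102 + 2/3·75 = 84. Off-path (normal capacity) belief 0 gives 0·102 + 1·75 = 75.
Low-cost: excess capacity gives 84 − 11 = 73; normal capacity gives 75 − 0 = 75. Deviates. ✗
High-cost: excess capacity gives 84 − 21 = 63; normal capacity gives 75 − 0 = 75. Deviates. ✗

No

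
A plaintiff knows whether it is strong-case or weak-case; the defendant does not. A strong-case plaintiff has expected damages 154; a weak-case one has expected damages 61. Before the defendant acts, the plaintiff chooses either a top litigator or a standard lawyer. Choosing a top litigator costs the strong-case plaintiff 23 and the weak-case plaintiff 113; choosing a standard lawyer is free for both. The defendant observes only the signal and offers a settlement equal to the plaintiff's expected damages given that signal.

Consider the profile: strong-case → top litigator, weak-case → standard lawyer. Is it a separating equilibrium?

Yes

If types separate, top litigator earns payment 154 and standard lawyer earns 61.
Strong-case: top litigator gives 154 − 23 = 131; standard lawyer gives 61 − 0 = 61. No deviation. ✓
Weak-case: standard lawyer gives 61 − 0 = 61; top litigator gives 154 − 113 = 41. No deviation. ✓
Both incentive constraints hold.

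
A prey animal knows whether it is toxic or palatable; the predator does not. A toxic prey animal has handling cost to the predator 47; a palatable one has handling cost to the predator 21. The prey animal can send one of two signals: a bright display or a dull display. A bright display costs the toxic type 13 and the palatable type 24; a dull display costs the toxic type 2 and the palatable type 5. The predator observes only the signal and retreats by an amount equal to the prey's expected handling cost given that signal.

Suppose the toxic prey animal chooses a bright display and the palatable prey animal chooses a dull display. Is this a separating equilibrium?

No

If types separate, bright display earns payment 47 and dull display earns 21.
Toxic: bright display gives 47 − 13 = 34; dull display gives 21 − 2 = 19. No deviation. ✓
Palatable: dull display gives 21 − 5 = 16; bright display gives 47 − 24 = 23. Would deviate. ✗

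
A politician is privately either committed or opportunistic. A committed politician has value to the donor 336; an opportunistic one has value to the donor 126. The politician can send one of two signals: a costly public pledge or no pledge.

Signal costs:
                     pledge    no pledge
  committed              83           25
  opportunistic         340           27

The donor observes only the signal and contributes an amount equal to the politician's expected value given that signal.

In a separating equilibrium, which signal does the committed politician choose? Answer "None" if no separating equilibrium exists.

Try committed → pledge, opportunistic → no pledge:
  Under separation the donor infers type exactly: pledge → committed (pays 336), no pledge → opportunistic (pays 126).
  Committed: pledge gives 336 − 83 = 253; no pledge gives 126 − 25 = 101. No deviation. ✓
  Opportunistic: no pledge gives 126 − 27 = 99; pledge gives 336 − 340 = -4. No deviation. ✓
Both hold — the committed type sends pledge.

pledge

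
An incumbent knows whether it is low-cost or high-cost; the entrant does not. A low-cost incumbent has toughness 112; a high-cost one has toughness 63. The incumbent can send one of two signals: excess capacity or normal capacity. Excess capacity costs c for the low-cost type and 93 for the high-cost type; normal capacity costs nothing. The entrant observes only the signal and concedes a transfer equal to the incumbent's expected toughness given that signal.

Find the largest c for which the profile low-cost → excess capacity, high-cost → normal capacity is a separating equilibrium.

Under separation: excess capacity → low-cost (pays 112); normal capacity → high-cost (pays 63).
High-cost: 63 − 0 = 63 ≥ 112 − 93 = 19. Holds regardless of c. ✓
Low-cost: 112 − c ≥ 63 − 0, so c ≤ 112 − 63 = 49.

49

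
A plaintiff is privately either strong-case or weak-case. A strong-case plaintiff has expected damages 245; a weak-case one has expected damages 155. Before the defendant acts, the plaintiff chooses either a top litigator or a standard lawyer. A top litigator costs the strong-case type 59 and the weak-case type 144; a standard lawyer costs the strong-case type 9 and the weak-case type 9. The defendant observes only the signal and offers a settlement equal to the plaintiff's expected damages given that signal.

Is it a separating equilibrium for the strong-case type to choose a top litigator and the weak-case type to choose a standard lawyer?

Yes

Under separation the defendant infers type exactly: top litigator → strong-case (pays 245), standard lawyer → weak-case (pays 155).
Strong-case: top litigator gives 245 − 59 = 186; standard lawyer gives 155 − 9 = 146. No deviation. ✓
Weak-case: standard lawyer gives 155 − 9 = 146; top litigator gives 245 − 144 = 101. No deviation. ✓
Neither type gains from mimicking the other.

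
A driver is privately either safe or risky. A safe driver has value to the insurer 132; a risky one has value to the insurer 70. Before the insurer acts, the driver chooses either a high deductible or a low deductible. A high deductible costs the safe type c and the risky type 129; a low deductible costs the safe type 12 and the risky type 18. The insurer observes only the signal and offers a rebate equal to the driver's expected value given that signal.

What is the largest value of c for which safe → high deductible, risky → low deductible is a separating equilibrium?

Under separation: high deductible → safe (pays 132); low deductible → risky (pays 70).
Risky: 70 − 18 = 52 ≥ 132 − 129 = 3. Holds regardless of c. ✓
Safe: 132 − c ≥ 70 − 12, so c ≤ 132 − 58 = 74.

74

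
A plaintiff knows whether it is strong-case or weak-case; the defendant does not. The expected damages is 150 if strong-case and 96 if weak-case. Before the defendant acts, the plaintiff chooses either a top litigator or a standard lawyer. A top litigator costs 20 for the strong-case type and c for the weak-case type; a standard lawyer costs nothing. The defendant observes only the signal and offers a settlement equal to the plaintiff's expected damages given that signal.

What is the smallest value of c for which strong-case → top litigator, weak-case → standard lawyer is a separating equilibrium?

54

Under separation: top litigator → strong-case (pays 150); standard lawyer → weak-case (pays 96).
Strong-case: 150 − 20 = 130 ≥ 96 − 0 = 96. Holds regardless of c. ✓
Weak-case: 96 − 0 ≥ 150 − c, so c ≥ 150 − 96 = 54.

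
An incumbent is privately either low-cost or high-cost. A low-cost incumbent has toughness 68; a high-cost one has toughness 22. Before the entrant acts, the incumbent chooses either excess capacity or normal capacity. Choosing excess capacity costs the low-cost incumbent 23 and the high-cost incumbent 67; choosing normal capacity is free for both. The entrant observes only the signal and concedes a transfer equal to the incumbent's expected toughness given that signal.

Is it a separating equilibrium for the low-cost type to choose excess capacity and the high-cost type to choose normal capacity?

If types separate, excess capacity earns payment 68 and normal capacity earns 22.
Low-cost: excess capacity gives 68 − 23 = 45; normal capacity gives 22 − 0 = 22. No deviation. ✓
High-cost: normal capacity gives 22 − 0 = 22; excess capacity gives 68 − 67 = 1. No deviation. ✓
Both incentive constraints hold.

Yes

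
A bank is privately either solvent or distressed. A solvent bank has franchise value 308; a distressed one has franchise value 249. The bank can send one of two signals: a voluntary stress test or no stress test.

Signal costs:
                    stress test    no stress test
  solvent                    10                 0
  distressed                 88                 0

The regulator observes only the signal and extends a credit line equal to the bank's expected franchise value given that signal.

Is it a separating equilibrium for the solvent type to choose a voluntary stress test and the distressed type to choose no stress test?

Yes

Under separation the regulator infers type exactly: stress test → solvent (pays 308), no stress test → distressed (pays 249).
Solvent: stress test gives 308 − 10 = 298; no stress test gives 249 − 0 = 249. No deviation. ✓
Distressed: no stress test gives 249 − 0 = 249; stress test gives 308 − 88 = 220. No deviation. ✓
Neither type gains from mimicking the other.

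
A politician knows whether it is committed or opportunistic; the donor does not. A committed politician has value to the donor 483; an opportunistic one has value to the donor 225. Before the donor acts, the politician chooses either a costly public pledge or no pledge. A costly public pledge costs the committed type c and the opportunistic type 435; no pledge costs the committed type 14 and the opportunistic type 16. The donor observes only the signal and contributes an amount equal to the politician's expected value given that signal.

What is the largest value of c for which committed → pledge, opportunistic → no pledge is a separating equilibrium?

272

Under separation: pledge → committed (pays 483); no pledge → opportunistic (pays 225).
Opportunistic: 225 − 16 = 209 ≥ 483 − 435 = 48. Holds regardless of c. ✓
Committed: 483 − c ≥ 225 − 14, so c ≤ 483 − 211 = 272.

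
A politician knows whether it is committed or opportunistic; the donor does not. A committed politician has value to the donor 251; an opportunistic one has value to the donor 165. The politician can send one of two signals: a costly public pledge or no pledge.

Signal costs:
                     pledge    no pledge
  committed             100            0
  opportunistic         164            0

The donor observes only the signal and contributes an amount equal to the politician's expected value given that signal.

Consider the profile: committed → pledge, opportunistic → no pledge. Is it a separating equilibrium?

If types separate, pledge earns payment 251 and no pledge earns 165.
Committed: pledge gives 251 − 100 = 151; no pledge gives 165 − 0 = 165. Would deviate. ✗
Opportunistic: no pledge gives 165 − 0 = 165; pledge gives 251 − 164 = 87. No deviation. ✓

No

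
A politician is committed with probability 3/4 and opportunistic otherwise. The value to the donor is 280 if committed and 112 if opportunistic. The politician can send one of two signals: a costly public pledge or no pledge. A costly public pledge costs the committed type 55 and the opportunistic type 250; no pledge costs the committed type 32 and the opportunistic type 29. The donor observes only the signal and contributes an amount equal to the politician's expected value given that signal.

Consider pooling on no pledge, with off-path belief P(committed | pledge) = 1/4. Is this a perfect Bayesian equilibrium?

At the pooled signal (no pledge) the donor holds the prior 3/4 and pays 3/4·280 + 1/4·112 = 238. Off-path (pledge) belief 1/4 gives 1/4·280 + 3/4·112 = 154.
Committed: no pledge gives 238 − 32 = 206; pledge gives 154 − 55 = 99. Stays. ✓
Opportunistic: no pledge gives 238 − 29 = 209; pledge gives 154 − 250 = -96. Stays. ✓

Yes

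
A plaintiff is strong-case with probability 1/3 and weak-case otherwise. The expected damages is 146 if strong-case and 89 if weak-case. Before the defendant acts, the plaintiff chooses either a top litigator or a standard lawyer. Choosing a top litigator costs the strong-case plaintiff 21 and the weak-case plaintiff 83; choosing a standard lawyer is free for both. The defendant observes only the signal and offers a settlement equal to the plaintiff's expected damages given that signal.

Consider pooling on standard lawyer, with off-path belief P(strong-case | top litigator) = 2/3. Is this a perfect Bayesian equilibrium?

At the pooled signal (standard lawyer) the defendant holds the prior 1/3 and pays 1/3·146 + 2/3·89 = 108. Off-path (top litigator) belief 2/3 gives 2/3·146 + 1/3·89 = 127.
Strong-case: standard lawyer gives 108 − 0 = 108; top litigator gives 127 − 21 = 106. Stays. ✓
Weak-case: standard lawyer gives 108 − 0 = 108; top litigator gives 127 − 83 = 44. Stays. ✓

Yes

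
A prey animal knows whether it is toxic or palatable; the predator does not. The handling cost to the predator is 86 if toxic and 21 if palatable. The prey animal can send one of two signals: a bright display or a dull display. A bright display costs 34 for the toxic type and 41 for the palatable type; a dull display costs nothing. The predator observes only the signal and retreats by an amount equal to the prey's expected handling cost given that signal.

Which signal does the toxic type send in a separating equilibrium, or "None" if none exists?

None

Try toxic → bright display, palatable → dull display:
  Under separation the predator infers type exactly: bright display → toxic (pays 86), dull display → palatable (pays 21).
  Toxic: bright display gives 86 − 34 = 52; dull display gives 21 − 0 = 21. No deviation. ✓
  Palatable: dull display gives 21 − 0 = 21; bright display gives 86 − 41 = 45. Would deviate. ✗
Try toxic → dull display, palatable → bright display:
  Under separation the predator infers type exactly: dull display → toxic (pays 86), bright display → palatable (pays 21).
  Toxic: dull display gives 86 − 0 = 86; bright display gives 21 − 34 = -13. No deviation. ✓
  Palatable: bright display gives 21 − 41 = -20; dull display gives 86 − 0 = 86. Would deviate. ✗
Neither assignment is incentive-compatible.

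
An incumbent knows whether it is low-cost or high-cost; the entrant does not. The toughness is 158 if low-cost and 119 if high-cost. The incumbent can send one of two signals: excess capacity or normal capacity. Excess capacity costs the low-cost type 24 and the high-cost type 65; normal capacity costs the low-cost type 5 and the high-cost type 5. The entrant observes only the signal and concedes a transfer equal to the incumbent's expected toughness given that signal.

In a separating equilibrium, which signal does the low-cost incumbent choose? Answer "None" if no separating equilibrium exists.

excess capacity

Try low-cost → excess capacity, high-cost → normal capacity:
  If types separate, excess capacity earns payment 158 and normal capacity earns 119.
  Low-cost: excess capacity gives 158 − 24 = 134; normal capacity gives 119 − 5 = 114. No deviation. ✓
  High-cost: normal capacity gives 119 − 5 = 114; excess capacity gives 158 − 65 = 93. No deviation. ✓
Both hold — the low-cost type sends excess capacity.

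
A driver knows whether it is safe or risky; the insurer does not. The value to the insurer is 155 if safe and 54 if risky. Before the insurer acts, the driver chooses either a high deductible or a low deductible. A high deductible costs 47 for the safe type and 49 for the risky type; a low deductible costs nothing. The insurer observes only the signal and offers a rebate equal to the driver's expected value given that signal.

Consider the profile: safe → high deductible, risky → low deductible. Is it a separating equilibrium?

No

Under separation the insurer infers type exactly: high deductible → safe (pays 155), low deductible → risky (pays 54).
Safe: high deductible gives 155 − 47 = 108; low deductible gives 54 − 0 = 54. No deviation. ✓
Risky: low deductible gives 54 − 0 = 54; high deductible gives 155 − 49 = 106. Would deviate. ✗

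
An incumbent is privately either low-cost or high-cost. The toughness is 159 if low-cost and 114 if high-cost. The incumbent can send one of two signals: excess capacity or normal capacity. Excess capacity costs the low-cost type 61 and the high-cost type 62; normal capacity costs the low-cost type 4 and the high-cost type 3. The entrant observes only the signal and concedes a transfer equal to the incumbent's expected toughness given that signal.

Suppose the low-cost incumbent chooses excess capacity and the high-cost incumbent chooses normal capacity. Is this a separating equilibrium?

No

If types separate, excess capacity earns payment 159 and normal capacity earns 114.
Low-cost: excess capacity gives 159 − 61 = 98; normal capacity gives 114 − 4 = 110. Would deviate. ✗
High-cost: normal capacity gives 114 − 3 = 111; excess capacity gives 159 − 62 = 97. No deviation. ✓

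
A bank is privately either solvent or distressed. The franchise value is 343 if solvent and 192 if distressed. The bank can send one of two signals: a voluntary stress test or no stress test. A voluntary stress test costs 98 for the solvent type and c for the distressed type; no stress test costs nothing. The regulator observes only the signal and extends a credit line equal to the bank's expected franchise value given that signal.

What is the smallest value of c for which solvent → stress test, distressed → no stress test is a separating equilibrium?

151

Under separation: stress test → solvent (pays 343); no stress test → distressed (pays 192).
Solvent: 343 − 98 = 245 ≥ 192 − 0 = 192. Holds regardless of c. ✓
Distressed: 192 − 0 ≥ 343 − c, so c ≥ 343 − 192 = 151.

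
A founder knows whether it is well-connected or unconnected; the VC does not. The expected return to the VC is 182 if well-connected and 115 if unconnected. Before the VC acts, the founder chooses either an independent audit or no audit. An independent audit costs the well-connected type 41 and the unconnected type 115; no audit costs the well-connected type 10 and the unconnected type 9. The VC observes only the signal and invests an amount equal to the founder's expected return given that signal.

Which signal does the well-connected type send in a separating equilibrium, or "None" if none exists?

audit

Try well-connected → audit, unconnected → no audit:
  If types separate, audit earns payment 182 and no audit earns 115.
  Well-connected: audit gives 182 − 41 = 141; no audit gives 115 − 10 = 105. No deviation. ✓
  Unconnected: no audit gives 115 − 9 = 106; audit gives 182 − 115 = 67. No deviation. ✓
Both hold — the well-connected type sends audit.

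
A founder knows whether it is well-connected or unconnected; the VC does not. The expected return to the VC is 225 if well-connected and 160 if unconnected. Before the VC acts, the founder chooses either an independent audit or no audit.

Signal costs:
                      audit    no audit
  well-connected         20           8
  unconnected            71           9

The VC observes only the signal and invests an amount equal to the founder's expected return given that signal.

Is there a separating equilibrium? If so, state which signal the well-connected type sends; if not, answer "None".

None

Try well-connected → audit, unconnected → no audit:
  Under separation the VC infers type exactly: audit → well-connected (pays 225), no audit → unconnected (pays 160).
  Well-connected: audit gives 225 − 20 = 205; no audit gives 160 − 8 = 152. No deviation. ✓
  Unconnected: no audit gives 160 − 9 = 151; audit gives 225 − 71 = 154. Would deviate. ✗
Try well-connected → no audit, unconnected → audit:
  Under separation the VC infers type exactly: no audit → well-connected (pays 225), audit → unconnected (pays 160).
  Well-connected: no audit gives 225 − 8 = 217; audit gives 160 − 20 = 140. No deviation. ✓
  Unconnected: audit gives 160 − 71 = 89; no audit gives 225 − 9 = 216. Would deviate. ✗
Neither assignment is incentive-compatible.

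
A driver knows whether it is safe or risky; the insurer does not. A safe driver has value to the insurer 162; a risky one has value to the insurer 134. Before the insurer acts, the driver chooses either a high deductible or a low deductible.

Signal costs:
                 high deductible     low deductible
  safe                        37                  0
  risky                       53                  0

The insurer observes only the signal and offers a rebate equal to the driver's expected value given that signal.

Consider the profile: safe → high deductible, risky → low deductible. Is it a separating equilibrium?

Under separation the insurer infers type exactly: high deductible → safe (pays 162), low deductible → risky (pays 134).
Safe: high deductible gives 162 − 37 = 125; low deductible gives 134 − 0 = 134. Would deviate. ✗
Risky: low deductible gives 134 − 0 = 134; high deductible gives 162 − 53 = 109. No deviation. ✓

No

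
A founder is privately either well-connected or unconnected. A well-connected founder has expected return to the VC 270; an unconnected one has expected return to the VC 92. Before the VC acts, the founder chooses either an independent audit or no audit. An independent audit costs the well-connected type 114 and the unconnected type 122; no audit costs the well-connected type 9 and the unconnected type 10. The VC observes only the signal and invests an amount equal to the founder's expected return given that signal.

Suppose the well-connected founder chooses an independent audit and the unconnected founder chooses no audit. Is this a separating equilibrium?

If types separate, audit earns payment 270 and no audit earns 92.
Well-connected: audit gives 270 − 114 = 156; no audit gives 92 − 9 = 83. No deviation. ✓
Unconnected: no audit gives 92 − 10 = 82; audit gives 270 − 122 = 148. Would deviate. ✗

No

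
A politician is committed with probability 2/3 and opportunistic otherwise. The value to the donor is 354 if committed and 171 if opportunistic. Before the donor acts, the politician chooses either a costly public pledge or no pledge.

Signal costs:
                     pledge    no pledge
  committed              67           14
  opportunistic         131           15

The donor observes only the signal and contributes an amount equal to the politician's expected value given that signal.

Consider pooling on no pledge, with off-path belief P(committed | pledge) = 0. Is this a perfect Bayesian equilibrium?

Yes

At the pooled signal (no pledge) the donor holds the prior 2/3 and pays 2/3·354 + 1/3·171 = 293. Off-path (pledge) belief 0 gives 0·354 + 1·171 = 171.
Committed: no pledge gives 293 − 14 = 279; pledge gives 171 − 67 = 104. Stays. ✓
Opportunistic: no pledge gives 293 − 15 = 278; pledge gives 171 − 131 = 40. Stays. ✓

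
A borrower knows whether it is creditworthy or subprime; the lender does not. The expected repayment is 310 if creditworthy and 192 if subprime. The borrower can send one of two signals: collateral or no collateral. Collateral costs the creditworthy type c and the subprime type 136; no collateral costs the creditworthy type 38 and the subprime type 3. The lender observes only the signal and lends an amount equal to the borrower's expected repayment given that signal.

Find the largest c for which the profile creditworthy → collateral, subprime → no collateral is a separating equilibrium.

156

Under separation: collateral → creditworthy (pays 310); no collateral → subprime (pays 192).
Subprime: 192 − 3 = 189 ≥ 310 − 136 = 174. Holds regardless of c. ✓
Creditworthy: 310 − c ≥ 192 − 38, so c ≤ 310 − 154 = 156.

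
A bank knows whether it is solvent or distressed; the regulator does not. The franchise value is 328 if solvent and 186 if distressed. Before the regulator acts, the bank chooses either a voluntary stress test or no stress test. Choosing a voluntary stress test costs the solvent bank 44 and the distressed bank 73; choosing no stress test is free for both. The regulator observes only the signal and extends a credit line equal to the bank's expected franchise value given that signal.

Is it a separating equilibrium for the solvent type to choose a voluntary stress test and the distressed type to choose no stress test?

No

If types separate, stress test earns payment 328 and no stress test earns 186.
Solvent: stress test gives 328 − 44 = 284; no stress test gives 186 − 0 = 186. No deviation. ✓
Distressed: no stress test gives 186 − 0 = 186; stress test gives 328 − 73 = 255. Would deviate. ✗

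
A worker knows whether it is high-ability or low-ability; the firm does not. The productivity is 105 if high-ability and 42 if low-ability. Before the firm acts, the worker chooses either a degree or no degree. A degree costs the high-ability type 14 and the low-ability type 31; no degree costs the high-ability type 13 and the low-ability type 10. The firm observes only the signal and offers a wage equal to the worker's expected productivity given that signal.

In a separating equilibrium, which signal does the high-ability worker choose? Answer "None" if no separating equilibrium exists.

None

Try high-ability → degree, low-ability → no degree:
  If types separate, degree earns payment 105 and no degree earns 42.
  High-ability: degree gives 105 − 14 = 91; no degree gives 42 − 13 = 29. No deviation. ✓
  Low-ability: no degree gives 42 − 10 = 32; degree gives 105 − 31 = 74. Would deviate. ✗
Try high-ability → no degree, low-ability → degree:
  If types separate, no degree earns payment 105 and degree earns 42.
  High-ability: no degree gives 105 − 13 = 92; degree gives 42 − 14 = 28. No deviation. ✓
  Low-ability: degree gives 42 − 31 = 11; no degree gives 105 − 10 = 95. Would deviate. ✗
Neither assignment is incentive-compatible.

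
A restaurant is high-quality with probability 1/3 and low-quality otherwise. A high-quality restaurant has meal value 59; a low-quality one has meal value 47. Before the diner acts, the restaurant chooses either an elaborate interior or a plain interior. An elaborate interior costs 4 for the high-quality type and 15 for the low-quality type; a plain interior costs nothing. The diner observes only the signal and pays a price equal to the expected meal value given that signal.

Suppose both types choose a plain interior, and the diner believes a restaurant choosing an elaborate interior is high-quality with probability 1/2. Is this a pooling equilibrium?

Yes

At the pooled signal (plain interior) the diner holds the prior 1/3 and pays 1/3·59 + 2/3·47 = 51. Off-path (elaborate interior) belief 1/2 gives 1/2·59 + 1/2·47 = 53.
High-quality: plain interior gives 51 − 0 = 51; elaborate interior gives 53 − 4 = 49. Stays. ✓
Low-quality: plain interior gives 51 − 0 = 51; elaborate interior gives 53 − 15 = 38. Stays. ✓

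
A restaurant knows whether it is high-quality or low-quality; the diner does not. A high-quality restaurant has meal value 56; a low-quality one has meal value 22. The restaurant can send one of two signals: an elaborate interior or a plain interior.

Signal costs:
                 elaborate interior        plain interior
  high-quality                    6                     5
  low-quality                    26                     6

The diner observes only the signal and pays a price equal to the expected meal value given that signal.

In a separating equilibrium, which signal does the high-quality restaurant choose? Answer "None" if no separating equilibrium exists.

None

Try high-quality → elaborate interior, low-quality → plain interior:
  If types separate, elaborate interior earns payment 56 and plain interior earns 22.
  High-quality: elaborate interior gives 56 − 6 = 50; plain interior gives 22 − 5 = 17. No deviation. ✓
  Low-quality: plain interior gives 22 − 6 = 16; elaborate interior gives 56 − 26 = 30. Would deviate. ✗
Try high-quality → plain interior, low-quality → elaborate interior:
  If types separate, plain interior earns payment 56 and elaborate interior earns 22.
  High-quality: plain interior gives 56 − 5 = 51; elaborate interior gives 22 − 6 = 16. No deviation. ✓
  Low-quality: elaborate interior gives 22 − 26 = -4; plain interior gives 56 − 6 = 50. Would deviate. ✗
Neither assignment is incentive-compatible.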